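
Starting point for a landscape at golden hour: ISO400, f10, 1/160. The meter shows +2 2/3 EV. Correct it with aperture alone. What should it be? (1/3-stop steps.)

f/25

Overexposed by 2 2/3 stops → need 2 2/3 stops darker.
Aperture: f/10 → f/11 → f/13 → f/14 → f/16 → f/18 → f/20 → f/22 → f/25.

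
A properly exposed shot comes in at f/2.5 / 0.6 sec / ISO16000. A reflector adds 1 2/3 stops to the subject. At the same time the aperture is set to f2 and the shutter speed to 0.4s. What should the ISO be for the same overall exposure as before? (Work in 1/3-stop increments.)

ISO 5000

Scene light: 1 2/3 stops brighter.
Aperture: f/2.5 → f/2.2 → f/2 — 2/3 stop larger aperture (brighter).
Shutter speed: 0.6 → 0.5 → 0.4 — 2/3 stop shorter (darker).
Net so far: 1 2/3 stops brighter. ISO: 16000 → 12800 → 10000 → 8000 → 6400 → 5000.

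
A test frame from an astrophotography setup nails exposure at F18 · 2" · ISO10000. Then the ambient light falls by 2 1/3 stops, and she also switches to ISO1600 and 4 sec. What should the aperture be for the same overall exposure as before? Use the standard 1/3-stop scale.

Scene light: 2 1/3 stops darker.
ISO: 10000 → 8000 → 6400 → 5000 → 4000 → 3200 → 2500 → 2000 → 1600 — 2 2/3 stops dropped (darker).
Shutter speed: 2 → 2.5 → 3.2 → 4 — 1 stop longer (brighter).
Net so far: 4 stops darker. Aperture: f/18 → f/16 → f/14 → f/13 → f/11 → f/10 → f/9 → f/8 → f/7.1 → f/6.3 → f/5.6 → f/5 → f/4.5.

f/4.5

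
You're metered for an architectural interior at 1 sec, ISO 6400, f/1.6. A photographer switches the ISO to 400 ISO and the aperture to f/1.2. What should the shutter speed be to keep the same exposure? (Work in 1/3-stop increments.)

10 s

ISO: 6400 → 5000 → 4000 → 3200 → 2500 → 2000 → 1600 → 1250 → 1000 → 800 → 640 → 500 → 400 — 4 stops lower (darker).
Aperture: f/1.6 → f/1.4 → f/1.2 — 2/3 stop opened up (brighter).
Net change so far: 3 1/3 stops darker. Offset with the shutter speed: 1 → 1.3 → 1.6 → 2 → 2.5 → 3.2 → 4 → 5 → 6 → 8 → 10.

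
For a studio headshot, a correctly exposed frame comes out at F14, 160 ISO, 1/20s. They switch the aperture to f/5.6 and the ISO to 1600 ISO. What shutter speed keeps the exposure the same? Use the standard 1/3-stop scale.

Aperture: f/14 → f/13 → f/11 → f/10 → f/9 → f/8 → f/7.1 → f/6.3 → f/5.6 — 2 2/3 stops larger aperture (brighter).
ISO: 160 → 200 → 250 → 320 → 400 → 500 → 640 → 800 → 1000 → 1250 → 1600 — 3 1/3 stops raised (brighter).
Net change so far: 6 stops brighter. Offset with the shutter speed: 1/20 → 1/25 → 1/30 → 1/40 → 1/50 → 1/60 → 1/80 → 1/100 → 1/125 → 1/160 → 1/200 → 1/250 → 1/320 → 1/400 → 1/500 → 1/640 → 1/800 → 1/1000 → 1/1250.

1/1250s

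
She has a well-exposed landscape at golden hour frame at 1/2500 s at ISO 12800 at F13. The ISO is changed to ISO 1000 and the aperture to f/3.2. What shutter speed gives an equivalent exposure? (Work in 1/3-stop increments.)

ISO: 12800 → 10000 → 8000 → 6400 → 5000 → 4000 → 3200 → 2500 → 2000 → 1600 → 1250 → 1000 — 3 2/3 stops dropped (darker).
Aperture: f/13 → f/11 → f/10 → f/9 → f/8 → f/7.1 → f/6.3 → f/5.6 → f/5 → f/4.5 → f/4 → f/3.5 → f/3.2 — 4 stops larger aperture (brighter).
Net change so far: 1/3 stop brighter. Offset with the shutter speed: 1/2500 → 1/3200.

1/3200s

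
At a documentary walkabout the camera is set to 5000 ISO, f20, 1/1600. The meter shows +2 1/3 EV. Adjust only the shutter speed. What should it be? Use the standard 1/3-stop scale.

1/8000s

Overexposed by 2 1/3 stops → need 2 1/3 stops darker.
Shutter speed: 1/1600 → 1/2000 → 1/2500 → 1/3200 → 1/4000 → 1/5000 → 1/6400 → 1/8000.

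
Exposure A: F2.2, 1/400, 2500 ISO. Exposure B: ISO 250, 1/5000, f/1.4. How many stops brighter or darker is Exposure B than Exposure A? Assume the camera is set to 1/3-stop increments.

Aperture: f/2.2 → f/2 → f/1.8 → f/1.6 → f/1.4 — 1 1/3 stops larger aperture (brighter).
Shutter speed: 1/400 → 1/500 → 1/640 → 1/800 → 1/1000 → 1/1250 → 1/1600 → 1/2000 → 1/2500 → 1/3200 → 1/4000 → 1/5000 — 3 2/3 stops shorter (darker).
ISO: 2500 → 2000 → 1600 → 1250 → 1000 → 800 → 640 → 500 → 400 → 320 → 250 — 3 1/3 stops dropped (darker).
Net: +1 1/3 −3 2/3 −3 1/3 = −5 2/3 stops.

5 2/3 stops darker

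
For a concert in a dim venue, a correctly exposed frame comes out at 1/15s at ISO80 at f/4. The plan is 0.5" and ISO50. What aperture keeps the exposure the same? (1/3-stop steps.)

Shutter speed: 1/15 → 1/13 → 1/10 → 1/8 → 1/6 → 1/5 → 1/4 → 0.3 → 0.4 → 0.5 — 3 stops slower (brighter).
ISO: 80 → 64 → 50 — 2/3 stop lower (darker).
Net change so far: 2 1/3 stops brighter. Offset with the aperture: f/4 → f/4.5 → f/5 → f/5.6 → f/6.3 → f/7.1 → f/8 → f/9.

f/9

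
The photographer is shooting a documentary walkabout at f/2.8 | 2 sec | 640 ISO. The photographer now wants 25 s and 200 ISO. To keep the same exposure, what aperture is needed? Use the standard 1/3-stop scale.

f/5.6

Shutter speed: 2 → 2.5 → 3.2 → 4 → 5 → 6 → 8 → 10 → 13 → 15 → 20 → 25 — 3 2/3 stops longer (brighter).
ISO: 640 → 500 → 400 → 320 → 250 → 200 — 1 2/3 stops dropped (darker).
Net change so far: 2 stops brighter. Offset with the aperture: f/2.8 → f/3.2 → f/3.5 → f/4 → f/4.5 → f/5 → f/5.6.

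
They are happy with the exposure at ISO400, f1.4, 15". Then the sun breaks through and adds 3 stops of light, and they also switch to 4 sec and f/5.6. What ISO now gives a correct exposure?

ISO 3200

Scene light: 3 stops brighter.
Shutter speed: 15 → 8 → 4 — 2 stops shorter (darker).
Aperture: f/1.4 → f/2 → f/2.8 → f/4 → f/5.6 — 4 stops stopped down (darker).
Net so far: 3 stops darker. ISO: 400 → 800 → 1600 → 3200.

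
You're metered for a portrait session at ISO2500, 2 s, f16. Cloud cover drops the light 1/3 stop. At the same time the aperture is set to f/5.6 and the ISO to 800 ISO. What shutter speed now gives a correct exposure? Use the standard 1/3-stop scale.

Scene light: 1/3 stop darker.
Aperture: f/16 → f/14 → f/13 → f/11 → f/10 → f/9 → f/8 → f/7.1 → f/6.3 → f/5.6 — 3 stops wider (brighter).
ISO: 2500 → 2000 → 1600 → 1250 → 1000 → 800 — 1 2/3 stops dropped (darker).
Net so far: 1 stop brighter. Shutter speed: 2 → 1.6 → 1.3 → 1.

1 s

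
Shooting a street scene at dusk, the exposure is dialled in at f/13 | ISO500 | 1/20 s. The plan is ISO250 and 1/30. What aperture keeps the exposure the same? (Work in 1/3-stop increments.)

f/7.1

ISO: 500 → 400 → 320 → 250 — 1 stop lower (darker).
Shutter speed: 1/20 → 1/25 → 1/30 — 2/3 stop faster (darker).
Net change so far: 1 2/3 stops darker. Offset with the aperture: f/13 → f/11 → f/10 → f/9 → f/8 → f/7.1.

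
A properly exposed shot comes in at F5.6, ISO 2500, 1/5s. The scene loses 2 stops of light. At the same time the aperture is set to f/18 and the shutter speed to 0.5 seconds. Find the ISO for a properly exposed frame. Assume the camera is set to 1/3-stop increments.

ISO 40000

Scene light: 2 stops darker.
Aperture: f/5.6 → f/6.3 → f/7.1 → f/8 → f/9 → f/10 → f/11 → f/13 → f/14 → f/16 → f/18 — 3 1/3 stops stopped down (darker).
Shutter speed: 1/5 → 1/4 → 0.3 → 0.4 → 0.5 — 1 1/3 stops slower (brighter).
Net so far: 4 stops darker. ISO: 2500 → 3200 → 4000 → 5000 → 6400 → 8000 → 10000 → 12800 → 16000 → 20000 → 25600 → 32000 → 40000.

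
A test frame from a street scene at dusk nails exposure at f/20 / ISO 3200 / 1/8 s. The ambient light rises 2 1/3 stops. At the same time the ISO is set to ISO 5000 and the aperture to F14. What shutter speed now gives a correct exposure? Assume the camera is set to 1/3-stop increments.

1/125s

Scene light: 2 1/3 stops brighter.
ISO: 3200 → 4000 → 5000 — 2/3 stop higher (brighter).
Aperture: f/20 → f/18 → f/16 → f/14 — 1 stop wider (brighter).
Net so far: 4 stops brighter. Shutter speed: 1/8 → 1/10 → 1/13 → 1/15 → 1/20 → 1/25 → 1/30 → 1/40 → 1/50 → 1/60 → 1/80 → 1/100 → 1/125.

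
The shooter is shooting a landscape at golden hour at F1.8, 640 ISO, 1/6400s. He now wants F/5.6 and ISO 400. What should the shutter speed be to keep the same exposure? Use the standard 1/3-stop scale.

1/400s

Aperture: f/1.8 → f/2 → f/2.2 → f/2.5 → f/2.8 → f/3.2 → f/3.5 → f/4 → f/4.5 → f/5 → f/5.6 — 3 1/3 stops stopped down (darker).
ISO: 640 → 500 → 400 — 2/3 stop dropped (darker).
Net change so far: 4 stops darker. Offset with the shutter speed: 1/6400 → 1/5000 → 1/4000 → 1/3200 → 1/2500 → 1/2000 → 1/1600 → 1/1250 → 1/1000 → 1/800 → 1/640 → 1/500 → 1/400.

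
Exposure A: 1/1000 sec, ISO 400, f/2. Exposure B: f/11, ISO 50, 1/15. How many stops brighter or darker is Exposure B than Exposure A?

Aperture: f/2 → f/2.8 → f/4 → f/5.6 → f/8 → f/11 — 5 stops smaller aperture (darker).
Shutter speed: 1/1000 → 1/500 → 1/250 → 1/125 → 1/60 → 1/30 → 1/15 — 6 stops slower (brighter).
ISO: 400 → 200 → 100 → 50 — 3 stops lower (darker).
Net: −5 +6 −3 = −2 stops.

2 stops darker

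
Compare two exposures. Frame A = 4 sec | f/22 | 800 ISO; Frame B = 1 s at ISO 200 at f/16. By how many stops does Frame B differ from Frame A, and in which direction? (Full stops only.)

3 stops darker

Aperture: f/22 → f/16 — 1 stop wider (brighter).
Shutter speed: 4 → 2 → 1 — 2 stops faster (darker).
ISO: 800 → 400 → 200 — 2 stops dropped (darker).
Net: +1 −2 −2 = −3 stops.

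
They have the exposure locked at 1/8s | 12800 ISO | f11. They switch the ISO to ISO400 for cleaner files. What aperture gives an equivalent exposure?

f/2

ISO: 12800 → 6400 → 3200 → 1600 → 800 → 400 — 5 stops lower (darker).
Need 5 stops brighter from the aperture: f/11 → f/8 → f/5.6 → f/4 → f/2.8 → f/2.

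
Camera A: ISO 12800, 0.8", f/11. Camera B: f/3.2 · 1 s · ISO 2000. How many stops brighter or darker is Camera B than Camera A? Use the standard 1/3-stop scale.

Aperture: f/11 → f/10 → f/9 → f/8 → f/7.1 → f/6.3 → f/5.6 → f/5 → f/4.5 → f/4 → f/3.5 → f/3.2 — 3 2/3 stops opened up (brighter).
Shutter speed: 0.8 → 1 — 1/3 stop slower (brighter).
ISO: 12800 → 10000 → 8000 → 6400 → 5000 → 4000 → 3200 → 2500 → 2000 — 2 2/3 stops lower (darker).
Net: +3 2/3 +1/3 −2 2/3 = +1 1/3 stops.

1 1/3 stops brighter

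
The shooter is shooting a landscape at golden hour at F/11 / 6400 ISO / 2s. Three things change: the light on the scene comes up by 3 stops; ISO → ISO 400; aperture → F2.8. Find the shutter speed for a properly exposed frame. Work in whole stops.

1/4s

Scene light: 3 stops brighter.
ISO: 6400 → 3200 → 1600 → 800 → 400 — 4 stops dropped (darker).
Aperture: f/11 → f/8 → f/5.6 → f/4 → f/2.8 — 4 stops larger aperture (brighter).
Net so far: 3 stops brighter. Shutter speed: 2 → 1 → 1/2 → 1/4.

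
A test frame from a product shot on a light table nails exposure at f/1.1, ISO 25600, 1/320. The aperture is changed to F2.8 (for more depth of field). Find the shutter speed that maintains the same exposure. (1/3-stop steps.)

Aperture: f/1.1 → f/1.2 → f/1.4 → f/1.6 → f/1.8 → f/2 → f/2.2 → f/2.5 → f/2.8 — 2 2/3 stops narrower (darker).
Need 2 2/3 stops brighter from the shutter speed: 1/320 → 1/250 → 1/200 → 1/160 → 1/125 → 1/100 → 1/80 → 1/60 → 1/50.

1/50s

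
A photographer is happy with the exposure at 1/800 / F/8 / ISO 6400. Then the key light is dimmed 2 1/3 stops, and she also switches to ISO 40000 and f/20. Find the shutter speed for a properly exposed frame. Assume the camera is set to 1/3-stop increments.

Scene light: 2 1/3 stops darker.
ISO: 6400 → 8000 → 10000 → 12800 → 16000 → 20000 → 25600 → 32000 → 40000 — 2 2/3 stops higher (brighter).
Aperture: f/8 → f/9 → f/10 → f/11 → f/13 → f/14 → f/16 → f/18 → f/20 — 2 2/3 stops smaller aperture (darker).
Net so far: 2 1/3 stops darker. Shutter speed: 1/800 → 1/640 → 1/500 → 1/400 → 1/320 → 1/250 → 1/200 → 1/160.

1/160s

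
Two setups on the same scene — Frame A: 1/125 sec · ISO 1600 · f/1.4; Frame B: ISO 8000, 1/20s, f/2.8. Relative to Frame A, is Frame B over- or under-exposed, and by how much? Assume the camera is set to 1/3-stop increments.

Aperture: f/1.4 → f/1.6 → f/1.8 → f/2 → f/2.2 → f/2.5 → f/2.8 — 2 stops narrower (darker).
Shutter speed: 1/125 → 1/100 → 1/80 → 1/60 → 1/50 → 1/40 → 1/30 → 1/25 → 1/20 — 2 2/3 stops slower (brighter).
ISO: 1600 → 2000 → 2500 → 3200 → 4000 → 5000 → 6400 → 8000 — 2 1/3 stops raised (brighter).
Net: −2 +2 2/3 +2 1/3 = +3 stops.

3 stops brighter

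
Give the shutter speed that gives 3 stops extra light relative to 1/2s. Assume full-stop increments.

4 s

Shutter speed: 1/2 → 1 → 2 → 4 — 3 stops longer (brighter).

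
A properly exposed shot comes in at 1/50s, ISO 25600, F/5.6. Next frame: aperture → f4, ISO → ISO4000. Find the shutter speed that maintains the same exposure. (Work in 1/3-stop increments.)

1/15s

Aperture: f/5.6 → f/5 → f/4.5 → f/4 — 1 stop opened up (brighter).
ISO: 25600 → 20000 → 16000 → 12800 → 10000 → 8000 → 6400 → 5000 → 4000 — 2 2/3 stops dropped (darker).
Net change so far: 1 2/3 stops darker. Offset with the shutter speed: 1/50 → 1/40 → 1/30 → 1/25 → 1/20 → 1/15.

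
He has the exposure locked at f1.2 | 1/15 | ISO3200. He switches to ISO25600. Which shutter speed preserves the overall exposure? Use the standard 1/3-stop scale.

1/125s

ISO: 3200 → 4000 → 5000 → 6400 → 8000 → 10000 → 12800 → 16000 → 20000 → 25600 — 3 stops raised (brighter).
Need 3 stops darker from the shutter speed: 1/15 → 1/20 → 1/25 → 1/30 → 1/40 → 1/50 → 1/60 → 1/80 → 1/100 → 1/125.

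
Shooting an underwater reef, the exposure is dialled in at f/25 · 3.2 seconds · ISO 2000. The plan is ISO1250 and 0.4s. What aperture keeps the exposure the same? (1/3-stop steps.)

ISO: 2000 → 1600 → 1250 — 2/3 stop dropped (darker).
Shutter speed: 3.2 → 2.5 → 2 → 1.6 → 1.3 → 1 → 0.8 → 0.6 → 0.5 → 0.4 — 3 stops shorter (darker).
Net change so far: 3 2/3 stops darker. Offset with the aperture: f/25 → f/22 → f/20 → f/18 → f/16 → f/14 → f/13 → f/11 → f/10 → f/9 → f/8 → f/7.1.

f/7.1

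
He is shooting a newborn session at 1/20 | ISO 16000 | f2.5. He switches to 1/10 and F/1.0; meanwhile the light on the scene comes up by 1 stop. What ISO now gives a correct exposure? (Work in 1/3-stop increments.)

ISO 640

Scene light: 1 stop brighter.
Shutter speed: 1/20 → 1/15 → 1/13 → 1/10 — 1 stop slower (brighter).
Aperture: f/2.5 → f/2.2 → f/2 → f/1.8 → f/1.6 → f/1.4 → f/1.2 → f/1.1 → f/1.0 — 2 2/3 stops opened up (brighter).
Net so far: 4 2/3 stops brighter. ISO: 16000 → 12800 → 10000 → 8000 → 6400 → 5000 → 4000 → 3200 → 2500 → 2000 → 1600 → 1250 → 1000 → 800 → 640.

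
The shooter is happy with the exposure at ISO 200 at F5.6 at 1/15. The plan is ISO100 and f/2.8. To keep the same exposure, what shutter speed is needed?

ISO: 200 → 100 — 1 stop dropped (darker).
Aperture: f/5.6 → f/4 → f/2.8 — 2 stops larger aperture (brighter).
Net change so far: 1 stop brighter. Offset with the shutter speed: 1/15 → 1/30.

1/30s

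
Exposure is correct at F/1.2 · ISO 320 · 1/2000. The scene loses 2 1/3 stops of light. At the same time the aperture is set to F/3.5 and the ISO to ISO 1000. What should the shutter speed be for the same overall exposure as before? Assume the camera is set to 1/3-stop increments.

Scene light: 2 1/3 stops darker.
Aperture: f/1.2 → f/1.4 → f/1.6 → f/1.8 → f/2 → f/2.2 → f/2.5 → f/2.8 → f/3.2 → f/3.5 — 3 stops stopped down (darker).
ISO: 320 → 400 → 500 → 640 → 800 → 1000 — 1 2/3 stops higher (brighter).
Net so far: 3 2/3 stops darker. Shutter speed: 1/2000 → 1/1600 → 1/1250 → 1/1000 → 1/800 → 1/640 → 1/500 → 1/400 → 1/320 → 1/250 → 1/200 → 1/160.

1/160s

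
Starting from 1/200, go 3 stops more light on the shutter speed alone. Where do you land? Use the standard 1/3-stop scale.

Shutter speed: 1/200 → 1/160 → 1/125 → 1/100 → 1/80 → 1/60 → 1/50 → 1/40 → 1/30 → 1/25 — 3 stops longer (brighter).

1/25s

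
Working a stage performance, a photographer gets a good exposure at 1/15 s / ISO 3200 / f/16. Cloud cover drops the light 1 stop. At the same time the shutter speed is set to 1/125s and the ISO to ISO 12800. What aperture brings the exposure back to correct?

f/8

Scene light: 1 stop darker.
Shutter speed: 1/15 → 1/30 → 1/60 → 1/125 — 3 stops shorter (darker).
ISO: 3200 → 6400 → 12800 — 2 stops higher (brighter).
Net so far: 2 stops darker. Aperture: f/16 → f/11 → f/8.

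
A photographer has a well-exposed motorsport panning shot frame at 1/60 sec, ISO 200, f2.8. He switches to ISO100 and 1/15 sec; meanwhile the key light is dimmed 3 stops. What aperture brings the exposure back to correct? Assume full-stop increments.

f/1.4

Scene light: 3 stops darker.
ISO: 200 → 100 — 1 stop dropped (darker).
Shutter speed: 1/60 → 1/30 → 1/15 — 2 stops longer (brighter).
Net so far: 2 stops darker. Aperture: f/2.8 → f/2 → f/1.4.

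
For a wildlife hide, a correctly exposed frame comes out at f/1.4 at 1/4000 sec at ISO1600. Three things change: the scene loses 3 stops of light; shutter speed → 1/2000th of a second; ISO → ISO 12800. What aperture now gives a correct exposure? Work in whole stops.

Scene light: 3 stops darker.
Shutter speed: 1/4000 → 1/2000 — 1 stop slower (brighter).
ISO: 1600 → 3200 → 6400 → 12800 — 3 stops higher (brighter).
Net so far: 1 stop brighter. Aperture: f/1.4 → f/2.

f/2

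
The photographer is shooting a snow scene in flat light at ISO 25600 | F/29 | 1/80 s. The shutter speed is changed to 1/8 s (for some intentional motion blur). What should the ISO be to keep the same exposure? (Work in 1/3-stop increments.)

Shutter speed: 1/80 → 1/60 → 1/50 → 1/40 → 1/30 → 1/25 → 1/20 → 1/15 → 1/13 → 1/10 → 1/8 — 3 1/3 stops slower (brighter).
Need 3 1/3 stops darker from the ISO: 25600 → 20000 → 16000 → 12800 → 10000 → 8000 → 6400 → 5000 → 4000 → 3200 → 2500.

ISO 2500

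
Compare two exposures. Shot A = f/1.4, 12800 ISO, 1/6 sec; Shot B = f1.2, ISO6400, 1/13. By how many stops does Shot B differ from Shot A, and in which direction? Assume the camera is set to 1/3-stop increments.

Aperture: f/1.4 → f/1.2 — 1/3 stop larger aperture (brighter).
Shutter speed: 1/6 → 1/8 → 1/10 → 1/13 — 1 stop shorter (darker).
ISO: 12800 → 10000 → 8000 → 6400 — 1 stop dropped (darker).
Net: +1/3 −1 −1 = −1 2/3 stops.

1 2/3 stops darker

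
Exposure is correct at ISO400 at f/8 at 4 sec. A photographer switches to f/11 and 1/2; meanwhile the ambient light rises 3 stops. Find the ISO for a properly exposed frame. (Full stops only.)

ISO 800

Scene light: 3 stops brighter.
Aperture: f/8 → f/11 — 1 stop stopped down (darker).
Shutter speed: 4 → 2 → 1 → 1/2 — 3 stops faster (darker).
Net so far: 1 stop darker. ISO: 400 → 800.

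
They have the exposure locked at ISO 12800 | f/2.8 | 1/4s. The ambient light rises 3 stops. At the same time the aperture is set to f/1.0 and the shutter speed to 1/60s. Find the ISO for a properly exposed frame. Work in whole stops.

ISO 3200

Scene light: 3 stops brighter.
Aperture: f/2.8 → f/2 → f/1.4 → f/1.0 — 3 stops wider (brighter).
Shutter speed: 1/4 → 1/8 → 1/15 → 1/30 → 1/60 — 4 stops faster (darker).
Net so far: 2 stops brighter. ISO: 12800 → 6400 → 3200.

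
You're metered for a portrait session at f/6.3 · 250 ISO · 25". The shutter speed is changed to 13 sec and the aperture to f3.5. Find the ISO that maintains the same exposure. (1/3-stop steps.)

ISO 160

Shutter speed: 25 → 20 → 15 → 13 — 1 stop shorter (darker).
Aperture: f/6.3 → f/5.6 → f/5 → f/4.5 → f/4 → f/3.5 — 1 2/3 stops opened up (brighter).
Net change so far: 2/3 stop brighter. Offset with the ISO: 250 → 200 → 160.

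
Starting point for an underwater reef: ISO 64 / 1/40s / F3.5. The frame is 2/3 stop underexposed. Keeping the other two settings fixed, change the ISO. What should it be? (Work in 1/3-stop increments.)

ISO 100

Underexposed by 2/3 stop → need 2/3 stop brighter.
ISO: 64 → 80 → 100.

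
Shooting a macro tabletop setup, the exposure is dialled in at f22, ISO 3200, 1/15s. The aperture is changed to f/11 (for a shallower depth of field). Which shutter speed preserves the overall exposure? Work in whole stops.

1/60s

Aperture: f/22 → f/16 → f/11 — 2 stops opened up (brighter).
Need 2 stops darker from the shutter speed: 1/15 → 1/30 → 1/60.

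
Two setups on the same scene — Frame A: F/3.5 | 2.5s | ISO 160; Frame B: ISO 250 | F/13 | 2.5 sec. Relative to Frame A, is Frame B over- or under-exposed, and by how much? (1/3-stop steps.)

3 stops darker

Aperture: f/3.5 → f/4 → f/4.5 → f/5 → f/5.6 → f/6.3 → f/7.1 → f/8 → f/9 → f/10 → f/11 → f/13 — 3 2/3 stops stopped down (darker).
Shutter speed: unchanged.
ISO: 160 → 200 → 250 — 2/3 stop raised (brighter).
Net: −3 2/3 +2/3 = −3 stops.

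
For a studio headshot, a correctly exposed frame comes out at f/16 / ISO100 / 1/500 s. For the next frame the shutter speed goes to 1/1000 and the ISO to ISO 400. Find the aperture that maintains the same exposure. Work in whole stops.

f/22

Shutter speed: 1/500 → 1/1000 — 1 stop faster (darker).
ISO: 100 → 200 → 400 — 2 stops higher (brighter).
Net change so far: 1 stop brighter. Offset with the aperture: f/16 → f/22.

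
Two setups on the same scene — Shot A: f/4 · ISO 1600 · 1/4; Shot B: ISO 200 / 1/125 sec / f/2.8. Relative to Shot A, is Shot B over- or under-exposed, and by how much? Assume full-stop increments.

7 stops darker

Aperture: f/4 → f/2.8 — 1 stop opened up (brighter).
Shutter speed: 1/4 → 1/8 → 1/15 → 1/30 → 1/60 → 1/125 — 5 stops shorter (darker).
ISO: 1600 → 800 → 400 → 200 — 3 stops dropped (darker).
Net: +1 −5 −3 = −7 stops.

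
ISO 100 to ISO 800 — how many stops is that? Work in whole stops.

3 stops

100 → 200 → 400 → 800 — count the steps: 3 stops.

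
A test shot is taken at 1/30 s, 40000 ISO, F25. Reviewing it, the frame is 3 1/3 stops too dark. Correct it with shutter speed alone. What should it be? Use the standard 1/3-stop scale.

Underexposed by 3 1/3 stops → need 3 1/3 stops brighter.
Shutter speed: 1/30 → 1/25 → 1/20 → 1/15 → 1/13 → 1/10 → 1/8 → 1/6 → 1/5 → 1/4 → 0.3.

0.3 s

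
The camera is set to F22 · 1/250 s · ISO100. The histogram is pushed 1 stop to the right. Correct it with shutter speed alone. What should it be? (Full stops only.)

1/500s

Overexposed by 1 stop → need 1 stop darker.
Shutter speed: 1/250 → 1/500.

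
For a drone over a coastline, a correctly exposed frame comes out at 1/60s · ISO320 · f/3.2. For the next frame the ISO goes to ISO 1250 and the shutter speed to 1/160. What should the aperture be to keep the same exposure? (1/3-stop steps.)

f/4

ISO: 320 → 400 → 500 → 640 → 800 → 1000 → 1250 — 2 stops raised (brighter).
Shutter speed: 1/60 → 1/80 → 1/100 → 1/125 → 1/160 — 1 1/3 stops shorter (darker).
Net change so far: 2/3 stop brighter. Offset with the aperture: f/3.2 → f/3.5 → f/4.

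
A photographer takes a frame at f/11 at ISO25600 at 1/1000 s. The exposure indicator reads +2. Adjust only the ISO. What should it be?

ISO 6400

Overexposed by 2 stops → need 2 stops darker.
ISO: 25600 → 12800 → 6400.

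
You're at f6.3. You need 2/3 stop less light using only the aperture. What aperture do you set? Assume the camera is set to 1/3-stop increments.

Aperture: f/6.3 → f/7.1 → f/8 — 2/3 stop smaller aperture (darker).

f/8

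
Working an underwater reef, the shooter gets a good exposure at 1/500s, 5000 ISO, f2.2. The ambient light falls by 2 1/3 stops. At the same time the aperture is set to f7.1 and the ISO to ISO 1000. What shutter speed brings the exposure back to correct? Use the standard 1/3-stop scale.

Scene light: 2 1/3 stops darker.
Aperture: f/2.2 → f/2.5 → f/2.8 → f/3.2 → f/3.5 → f/4 → f/4.5 → f/5 → f/5.6 → f/6.3 → f/7.1 — 3 1/3 stops narrower (darker).
ISO: 5000 → 4000 → 3200 → 2500 → 2000 → 1600 → 1250 → 1000 — 2 1/3 stops lower (darker).
Net so far: 8 stops darker. Shutter speed: 1/500 → 1/400 → 1/320 → 1/250 → 1/200 → 1/160 → 1/125 → 1/100 → 1/80 → 1/60 → 1/50 → 1/40 → 1/30 → 1/25 → 1/20 → 1/15 → 1/13 → 1/10 → 1/8 → 1/6 → 1/5 → 1/4 → 0.3 → 0.4 → 0.5.

0.5 s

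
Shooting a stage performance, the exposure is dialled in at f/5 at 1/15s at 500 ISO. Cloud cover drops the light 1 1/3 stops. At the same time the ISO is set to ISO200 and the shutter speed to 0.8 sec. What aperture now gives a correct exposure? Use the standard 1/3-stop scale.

f/7.1

Scene light: 1 1/3 stops darker.
ISO: 500 → 400 → 320 → 250 → 200 — 1 1/3 stops dropped (darker).
Shutter speed: 1/15 → 1/13 → 1/10 → 1/8 → 1/6 → 1/5 → 1/4 → 0.3 → 0.4 → 0.5 → 0.6 → 0.8 — 3 2/3 stops slower (brighter).
Net so far: 1 stop brighter. Aperture: f/5 → f/5.6 → f/6.3 → f/7.1.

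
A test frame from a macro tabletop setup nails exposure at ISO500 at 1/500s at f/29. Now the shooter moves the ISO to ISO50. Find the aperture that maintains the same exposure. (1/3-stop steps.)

f/9

ISO: 500 → 400 → 320 → 250 → 200 → 160 → 125 → 100 → 80 → 64 → 50 — 3 1/3 stops lower (darker).
Need 3 1/3 stops brighter from the aperture: f/29 → f/25 → f/22 → f/20 → f/18 → f/16 → f/14 → f/13 → f/11 → f/10 → f/9.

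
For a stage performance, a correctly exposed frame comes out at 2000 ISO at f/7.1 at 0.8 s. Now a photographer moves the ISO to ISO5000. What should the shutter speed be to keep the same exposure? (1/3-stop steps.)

0.3 s

ISO: 2000 → 2500 → 3200 → 4000 → 5000 — 1 1/3 stops raised (brighter).
Need 1 1/3 stops darker from the shutter speed: 0.8 → 0.6 → 0.5 → 0.4 → 0.3.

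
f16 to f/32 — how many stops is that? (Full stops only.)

f/16 → f/22 → f/32 — count the steps: 2 stops.

2 stops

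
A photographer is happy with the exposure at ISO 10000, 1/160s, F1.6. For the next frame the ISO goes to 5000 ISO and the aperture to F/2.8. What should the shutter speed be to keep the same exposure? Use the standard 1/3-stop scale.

1/25s

ISO: 10000 → 8000 → 6400 → 5000 — 1 stop lower (darker).
Aperture: f/1.6 → f/1.8 → f/2 → f/2.2 → f/2.5 → f/2.8 — 1 2/3 stops narrower (darker).
Net change so far: 2 2/3 stops darker. Offset with the shutter speed: 1/160 → 1/125 → 1/100 → 1/80 → 1/60 → 1/50 → 1/40 → 1/30 → 1/25.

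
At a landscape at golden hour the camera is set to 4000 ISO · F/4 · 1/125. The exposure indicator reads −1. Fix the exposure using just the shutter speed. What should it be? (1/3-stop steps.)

1/60s

Underexposed by 1 stop → need 1 stop brighter.
Shutter speed: 1/125 → 1/100 → 1/80 → 1/60.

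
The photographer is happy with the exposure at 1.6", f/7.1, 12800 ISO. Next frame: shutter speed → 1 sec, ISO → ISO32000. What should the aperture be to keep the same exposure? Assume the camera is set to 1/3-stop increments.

Shutter speed: 1.6 → 1.3 → 1 — 2/3 stop faster (darker).
ISO: 12800 → 16000 → 20000 → 25600 → 32000 — 1 1/3 stops raised (brighter).
Net change so far: 2/3 stop brighter. Offset with the aperture: f/7.1 → f/8 → f/9.

f/9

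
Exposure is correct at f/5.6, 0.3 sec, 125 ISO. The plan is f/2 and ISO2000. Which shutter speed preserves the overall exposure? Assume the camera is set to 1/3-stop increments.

Aperture: f/5.6 → f/5 → f/4.5 → f/4 → f/3.5 → f/3.2 → f/2.8 → f/2.5 → f/2.2 → f/2 — 3 stops wider (brighter).
ISO: 125 → 160 → 200 → 250 → 320 → 400 → 500 → 640 → 800 → 1000 → 1250 → 1600 → 2000 — 4 stops raised (brighter).
Net change so far: 7 stops brighter. Offset with the shutter speed: 0.3 → 1/4 → 1/5 → 1/6 → 1/8 → 1/10 → 1/13 → 1/15 → 1/20 → 1/25 → 1/30 → 1/40 → 1/50 → 1/60 → 1/80 → 1/100 → 1/125 → 1/160 → 1/200 → 1/250 → 1/320 → 1/400.

1/400s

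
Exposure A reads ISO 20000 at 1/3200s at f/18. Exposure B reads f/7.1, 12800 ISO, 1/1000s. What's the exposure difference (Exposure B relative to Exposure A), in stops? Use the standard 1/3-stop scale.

Aperture: f/18 → f/16 → f/14 → f/13 → f/11 → f/10 → f/9 → f/8 → f/7.1 — 2 2/3 stops opened up (brighter).
Shutter speed: 1/3200 → 1/2500 → 1/2000 → 1/1600 → 1/1250 → 1/1000 — 1 2/3 stops slower (brighter).
ISO: 20000 → 16000 → 12800 — 2/3 stop lower (darker).
Net: +2 2/3 +1 2/3 −2/3 = +3 2/3 stops.

3 2/3 stops brighter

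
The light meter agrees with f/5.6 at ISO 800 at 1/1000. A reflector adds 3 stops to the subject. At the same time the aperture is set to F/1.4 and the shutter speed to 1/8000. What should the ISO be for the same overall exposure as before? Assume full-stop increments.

ISO 50

Scene light: 3 stops brighter.
Aperture: f/5.6 → f/4 → f/2.8 → f/2 → f/1.4 — 4 stops larger aperture (brighter).
Shutter speed: 1/1000 → 1/2000 → 1/4000 → 1/8000 — 3 stops shorter (darker).
Net so far: 4 stops brighter. ISO: 800 → 400 → 200 → 100 → 50.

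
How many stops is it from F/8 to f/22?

3 stops

f/8 → f/11 → f/16 → f/22 — count the steps: 3 stops.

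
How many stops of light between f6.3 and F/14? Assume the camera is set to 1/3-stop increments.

2 1/3 stops

f/6.3 → f/7.1 → f/8 → f/9 → f/10 → f/11 → f/13 → f/14 — count the steps: 7 third-stops = 2 1/3 stops.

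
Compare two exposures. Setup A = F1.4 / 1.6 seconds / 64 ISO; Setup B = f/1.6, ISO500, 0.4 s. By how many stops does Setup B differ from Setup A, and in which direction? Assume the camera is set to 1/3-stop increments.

Aperture: f/1.4 → f/1.6 — 1/3 stop smaller aperture (darker).
Shutter speed: 1.6 → 1.3 → 1 → 0.8 → 0.6 → 0.5 → 0.4 — 2 stops shorter (darker).
ISO: 64 → 80 → 100 → 125 → 160 → 200 → 250 → 320 → 400 → 500 — 3 stops raised (brighter).
Net: −1/3 −2 +3 = +2/3 stops.

2/3 stop brighter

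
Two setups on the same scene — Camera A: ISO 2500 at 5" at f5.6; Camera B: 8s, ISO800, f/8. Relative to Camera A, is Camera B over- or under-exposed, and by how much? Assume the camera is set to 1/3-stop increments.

Aperture: f/5.6 → f/6.3 → f/7.1 → f/8 — 1 stop smaller aperture (darker).
Shutter speed: 5 → 6 → 8 — 2/3 stop slower (brighter).
ISO: 2500 → 2000 → 1600 → 1250 → 1000 → 800 — 1 2/3 stops dropped (darker).
Net: −1 +2/3 −1 2/3 = −2 stops.

2 stops darker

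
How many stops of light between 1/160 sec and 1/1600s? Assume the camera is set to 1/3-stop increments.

1/160 → 1/200 → 1/250 → 1/320 → 1/400 → 1/500 → 1/640 → 1/800 → 1/1000 → 1/1250 → 1/1600 — count the steps: 10 third-stops = 3 1/3 stops.

3 1/3 stops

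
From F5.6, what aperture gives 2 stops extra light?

Aperture: f/5.6 → f/4 → f/2.8 — 2 stops larger aperture (brighter).

f/2.8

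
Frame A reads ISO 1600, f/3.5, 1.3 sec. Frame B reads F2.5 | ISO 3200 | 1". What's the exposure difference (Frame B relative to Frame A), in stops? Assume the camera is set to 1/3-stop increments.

1 2/3 stops brighter

Aperture: f/3.5 → f/3.2 → f/2.8 → f/2.5 — 1 stop wider (brighter).
Shutter speed: 1.3 → 1 — 1/3 stop shorter (darker).
ISO: 1600 → 2000 → 2500 → 3200 — 1 stop higher (brighter).
Net: +1 −1/3 +1 = +1 2/3 stops.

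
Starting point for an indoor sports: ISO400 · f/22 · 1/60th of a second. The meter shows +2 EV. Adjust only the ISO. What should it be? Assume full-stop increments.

ISO 100

Overexposed by 2 stops → need 2 stops darker.
ISO: 400 → 200 → 100.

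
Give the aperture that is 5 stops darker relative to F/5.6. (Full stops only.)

f/32

Aperture: f/5.6 → f/8 → f/11 → f/16 → f/22 → f/32 — 5 stops stopped down (darker).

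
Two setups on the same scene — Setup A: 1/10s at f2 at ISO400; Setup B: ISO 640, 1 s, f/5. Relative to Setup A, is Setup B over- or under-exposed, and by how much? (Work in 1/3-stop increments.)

Aperture: f/2 → f/2.2 → f/2.5 → f/2.8 → f/3.2 → f/3.5 → f/4 → f/4.5 → f/5 — 2 2/3 stops smaller aperture (darker).
Shutter speed: 1/10 → 1/8 → 1/6 → 1/5 → 1/4 → 0.3 → 0.4 → 0.5 → 0.6 → 0.8 → 1 — 3 1/3 stops slower (brighter).
ISO: 400 → 500 → 640 — 2/3 stop higher (brighter).
Net: −2 2/3 +3 1/3 +2/3 = +1 1/3 stops.

1 1/3 stops brighter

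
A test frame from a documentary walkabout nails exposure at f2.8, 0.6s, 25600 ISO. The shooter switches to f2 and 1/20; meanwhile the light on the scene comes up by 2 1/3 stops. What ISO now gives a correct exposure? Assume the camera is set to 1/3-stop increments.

ISO 32000

Scene light: 2 1/3 stops brighter.
Aperture: f/2.8 → f/2.5 → f/2.2 → f/2 — 1 stop wider (brighter).
Shutter speed: 0.6 → 0.5 → 0.4 → 0.3 → 1/4 → 1/5 → 1/6 → 1/8 → 1/10 → 1/13 → 1/15 → 1/20 — 3 2/3 stops faster (darker).
Net so far: 1/3 stop darker. ISO: 25600 → 32000.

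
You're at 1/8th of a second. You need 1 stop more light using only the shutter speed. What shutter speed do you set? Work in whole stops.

1/4s

Shutter speed: 1/8 → 1/4 — 1 stop slower (brighter).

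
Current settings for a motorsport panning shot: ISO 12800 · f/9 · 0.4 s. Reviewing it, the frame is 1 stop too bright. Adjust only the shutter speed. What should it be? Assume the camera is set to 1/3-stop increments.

Overexposed by 1 stop → need 1 stop darker.
Shutter speed: 0.4 → 0.3 → 1/4 → 1/5.

1/5s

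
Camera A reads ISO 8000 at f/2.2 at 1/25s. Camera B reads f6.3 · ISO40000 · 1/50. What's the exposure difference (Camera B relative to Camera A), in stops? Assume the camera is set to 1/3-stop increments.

1 2/3 stops darker

Aperture: f/2.2 → f/2.5 → f/2.8 → f/3.2 → f/3.5 → f/4 → f/4.5 → f/5 → f/5.6 → f/6.3 — 3 stops narrower (darker).
Shutter speed: 1/25 → 1/30 → 1/40 → 1/50 — 1 stop shorter (darker).
ISO: 8000 → 10000 → 12800 → 16000 → 20000 → 25600 → 32000 → 40000 — 2 1/3 stops higher (brighter).
Net: −3 −1 +2 1/3 = −1 2/3 stops.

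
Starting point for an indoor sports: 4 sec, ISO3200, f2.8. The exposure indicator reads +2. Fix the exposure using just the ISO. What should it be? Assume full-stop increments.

ISO 800

Overexposed by 2 stops → need 2 stops darker.
ISO: 3200 → 1600 → 800.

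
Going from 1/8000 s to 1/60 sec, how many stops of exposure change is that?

1/8000 → 1/4000 → 1/2000 → 1/1000 → 1/500 → 1/250 → 1/125 → 1/60 — count the steps: 7 stops.

7 stops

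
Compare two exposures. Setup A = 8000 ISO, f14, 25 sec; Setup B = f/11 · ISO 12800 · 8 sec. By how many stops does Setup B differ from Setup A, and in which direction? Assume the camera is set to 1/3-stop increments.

Aperture: f/14 → f/13 → f/11 — 2/3 stop opened up (brighter).
Shutter speed: 25 → 20 → 15 → 13 → 10 → 8 — 1 2/3 stops faster (darker).
ISO: 8000 → 10000 → 12800 — 2/3 stop raised (brighter).
Net: +2/3 −1 2/3 +2/3 = −1/3 stops.

1/3 stop darker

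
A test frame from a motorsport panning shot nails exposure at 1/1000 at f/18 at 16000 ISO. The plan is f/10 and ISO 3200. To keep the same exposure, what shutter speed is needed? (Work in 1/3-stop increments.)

Aperture: f/18 → f/16 → f/14 → f/13 → f/11 → f/10 — 1 2/3 stops larger aperture (brighter).
ISO: 16000 → 12800 → 10000 → 8000 → 6400 → 5000 → 4000 → 3200 — 2 1/3 stops dropped (darker).
Net change so far: 2/3 stop darker. Offset with the shutter speed: 1/1000 → 1/800 → 1/640.

1/640s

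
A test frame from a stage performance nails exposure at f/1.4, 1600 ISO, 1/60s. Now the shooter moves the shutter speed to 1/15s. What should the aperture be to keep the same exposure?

Shutter speed: 1/60 → 1/30 → 1/15 — 2 stops slower (brighter).
Need 2 stops darker from the aperture: f/1.4 → f/2 → f/2.8.

f/2.8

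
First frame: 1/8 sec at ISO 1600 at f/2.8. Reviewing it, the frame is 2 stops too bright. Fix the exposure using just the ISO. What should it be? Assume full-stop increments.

ISO 400

Overexposed by 2 stops → need 2 stops darker.
ISO: 1600 → 800 → 400.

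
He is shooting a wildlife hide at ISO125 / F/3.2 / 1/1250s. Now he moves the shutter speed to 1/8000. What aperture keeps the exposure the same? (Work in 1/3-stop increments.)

f/1.2

Shutter speed: 1/1250 → 1/1600 → 1/2000 → 1/2500 → 1/3200 → 1/4000 → 1/5000 → 1/6400 → 1/8000 — 2 2/3 stops shorter (darker).
Need 2 2/3 stops brighter from the aperture: f/3.2 → f/2.8 → f/2.5 → f/2.2 → f/2 → f/1.8 → f/1.6 → f/1.4 → f/1.2.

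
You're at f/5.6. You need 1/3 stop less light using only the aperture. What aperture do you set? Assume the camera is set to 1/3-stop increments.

Aperture: f/5.6 → f/6.3 — 1/3 stop smaller aperture (darker).

f/6.3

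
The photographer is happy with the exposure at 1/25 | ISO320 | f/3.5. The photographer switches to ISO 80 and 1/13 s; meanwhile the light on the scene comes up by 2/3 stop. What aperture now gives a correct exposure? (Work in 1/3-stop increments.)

Scene light: 2/3 stop brighter.
ISO: 320 → 250 → 200 → 160 → 125 → 100 → 80 — 2 stops dropped (darker).
Shutter speed: 1/25 → 1/20 → 1/15 → 1/13 — 1 stop longer (brighter).
Net so far: 1/3 stop darker. Aperture: f/3.5 → f/3.2.

f/3.2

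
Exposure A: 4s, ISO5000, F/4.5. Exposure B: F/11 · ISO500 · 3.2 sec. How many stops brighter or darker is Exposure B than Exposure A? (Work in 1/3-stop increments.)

Aperture: f/4.5 → f/5 → f/5.6 → f/6.3 → f/7.1 → f/8 → f/9 → f/10 → f/11 — 2 2/3 stops smaller aperture (darker).
Shutter speed: 4 → 3.2 — 1/3 stop faster (darker).
ISO: 5000 → 4000 → 3200 → 2500 → 2000 → 1600 → 1250 → 1000 → 800 → 640 → 500 — 3 1/3 stops dropped (darker).
Net: −2 2/3 −1/3 −3 1/3 = −6 1/3 stops.

6 1/3 stops darker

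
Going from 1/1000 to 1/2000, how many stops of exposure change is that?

1 stop

1/1000 → 1/2000 — count the steps: 1 stop.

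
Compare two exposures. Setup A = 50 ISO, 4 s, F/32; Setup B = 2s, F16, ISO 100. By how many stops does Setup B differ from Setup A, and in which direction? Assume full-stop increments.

2 stops brighter

Aperture: f/32 → f/22 → f/16 — 2 stops wider (brighter).
Shutter speed: 4 → 2 — 1 stop shorter (darker).
ISO: 50 → 100 — 1 stop higher (brighter).
Net: +2 −1 +1 = +2 stops.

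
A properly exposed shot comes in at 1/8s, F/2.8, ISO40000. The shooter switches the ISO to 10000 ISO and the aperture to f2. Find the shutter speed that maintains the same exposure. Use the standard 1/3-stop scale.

ISO: 40000 → 32000 → 25600 → 20000 → 16000 → 12800 → 10000 — 2 stops dropped (darker).
Aperture: f/2.8 → f/2.5 → f/2.2 → f/2 — 1 stop opened up (brighter).
Net change so far: 1 stop darker. Offset with the shutter speed: 1/8 → 1/6 → 1/5 → 1/4.

1/4s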